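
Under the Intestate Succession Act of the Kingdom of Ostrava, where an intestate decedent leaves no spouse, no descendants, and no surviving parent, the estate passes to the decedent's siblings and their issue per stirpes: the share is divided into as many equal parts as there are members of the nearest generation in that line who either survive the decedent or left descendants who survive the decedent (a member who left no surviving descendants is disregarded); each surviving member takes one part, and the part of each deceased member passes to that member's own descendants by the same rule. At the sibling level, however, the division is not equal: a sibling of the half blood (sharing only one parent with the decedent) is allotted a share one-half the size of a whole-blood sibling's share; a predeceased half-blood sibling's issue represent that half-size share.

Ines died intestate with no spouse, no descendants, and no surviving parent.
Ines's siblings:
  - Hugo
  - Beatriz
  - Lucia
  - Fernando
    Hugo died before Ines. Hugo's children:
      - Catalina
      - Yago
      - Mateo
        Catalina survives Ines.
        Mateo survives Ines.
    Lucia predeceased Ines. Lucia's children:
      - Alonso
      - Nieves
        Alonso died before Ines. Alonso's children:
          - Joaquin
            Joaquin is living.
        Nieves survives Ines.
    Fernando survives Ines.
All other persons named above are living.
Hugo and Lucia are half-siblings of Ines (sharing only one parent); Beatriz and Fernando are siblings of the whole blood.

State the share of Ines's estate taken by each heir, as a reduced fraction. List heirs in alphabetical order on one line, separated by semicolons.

Beatriz 1/3; Catalina 1/18; Fernando 1/3; Joaquin 1/12; Mateo 1/18; Nieves 1/12; Yago 1/18

No spouse, descendants, or parent survives, so the estate passes to Ines's siblings per stirpes.
Half-blood siblings count for one-half the weight of whole-blood siblings at the initial division.
Dividing 1 in proportion to weights (total weight 3): Hugo (weight 1/2) → 1/6; Beatriz (weight 1) → 1/3; Lucia (weight 1/2) → 1/6; Fernando (weight 1) → 1/3.
Hugo predeceased; the 1/6 allotted to Hugo's branch passes to Hugo's issue by representation.
The 1/6 is divided into 3 equal shares of 1/18 among Catalina, Yago, Mateo.
Catalina is living and takes 1/18.
Yago is living and takes 1/18.
Mateo is living and takes 1/18.
Beatriz is living and takes 1/3.
Lucia predeceased; the 1/6 allotted to Lucia's branch passes to Lucia's issue by representation.
The 1/6 is divided into 2 equal shares of 1/12 among Alonso, Nieves.
Alonso predeceased; the 1/12 allotted to Alonso's branch passes to Alonso's issue by representation.
Joaquin is the sole taker at this level and receives the full 1/12.
Nieves is living and takes 1/12.
Fernando is living and takes 1/3.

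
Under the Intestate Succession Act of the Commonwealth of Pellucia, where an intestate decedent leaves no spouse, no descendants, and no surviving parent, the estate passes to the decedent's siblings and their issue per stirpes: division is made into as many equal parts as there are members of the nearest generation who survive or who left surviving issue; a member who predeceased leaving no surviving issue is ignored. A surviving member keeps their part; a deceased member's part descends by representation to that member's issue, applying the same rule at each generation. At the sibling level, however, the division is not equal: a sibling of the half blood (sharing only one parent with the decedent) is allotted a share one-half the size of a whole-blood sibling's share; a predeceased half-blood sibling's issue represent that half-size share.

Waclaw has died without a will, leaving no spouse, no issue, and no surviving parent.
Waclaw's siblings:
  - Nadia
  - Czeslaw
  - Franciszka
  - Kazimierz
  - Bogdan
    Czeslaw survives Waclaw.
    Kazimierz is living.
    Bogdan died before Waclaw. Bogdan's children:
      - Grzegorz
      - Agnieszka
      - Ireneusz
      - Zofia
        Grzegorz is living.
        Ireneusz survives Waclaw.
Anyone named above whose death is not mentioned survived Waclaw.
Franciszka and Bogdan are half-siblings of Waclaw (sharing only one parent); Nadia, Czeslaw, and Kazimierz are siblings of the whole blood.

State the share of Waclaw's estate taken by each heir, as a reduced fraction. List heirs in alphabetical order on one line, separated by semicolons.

No spouse, descendants, or parent survives, so the estate passes to Waclaw's siblings per stirpes.
Half-blood siblings count for one-half the weight of whole-blood siblings at the initial division.
Dividing 1 in proportion to weights (total weight 4): Nadia (weight 1) → 1/4; Czeslaw (weight 1) → 1/4; Franciszka (weight 1/2) → 1/8; Kazimierz (weight 1) → 1/4; Bogdan (weight 1/2) → 1/8.
Nadia is living and takes 1/4.
Czeslaw is living and takes 1/4.
Franciszka is living and takes 1/8.
Kazimierz is living and takes 1/4.
Bogdan predeceased; the 1/8 allotted to Bogdan's branch passes to Bogdan's issue by representation.
The 1/8 is divided into 4 equal shares of 1/32 among Grzegorz, Agnieszka, Ireneusz, Zofia.
Grzegorz is living and takes 1/32.
Agnieszka is living and takes 1/32.
Ireneusz is living and takes 1/32.
Zofia is living and takes 1/32.

Agnieszka 1/32; Czeslaw 1/4; Franciszka 1/8; Grzegorz 1/32; Ireneusz 1/32; Kazimierz 1/4; Nadia 1/4; Zofia 1/32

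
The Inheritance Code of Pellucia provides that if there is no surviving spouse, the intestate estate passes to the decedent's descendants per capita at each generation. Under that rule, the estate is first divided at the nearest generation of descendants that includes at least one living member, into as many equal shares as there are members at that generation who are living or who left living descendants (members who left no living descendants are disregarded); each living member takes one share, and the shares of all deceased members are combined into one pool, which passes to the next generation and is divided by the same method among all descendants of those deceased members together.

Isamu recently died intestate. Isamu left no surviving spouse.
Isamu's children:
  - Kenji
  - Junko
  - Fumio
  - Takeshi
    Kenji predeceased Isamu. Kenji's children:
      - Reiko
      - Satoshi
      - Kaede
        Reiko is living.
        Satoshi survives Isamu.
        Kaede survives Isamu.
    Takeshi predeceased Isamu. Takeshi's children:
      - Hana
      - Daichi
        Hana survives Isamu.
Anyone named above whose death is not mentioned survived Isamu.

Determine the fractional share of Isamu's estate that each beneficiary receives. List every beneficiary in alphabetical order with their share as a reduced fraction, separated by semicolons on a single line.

There is no surviving spouse, so the entire estate passes to Isamu's descendants per capita at each generation.
At generation 1 (Kenji, Junko, Fumio, Takeshi) there are 4 shares of (1)/4 = 1/4 each.
Living: Junko and Fumio — each takes 1/4.
Deceased: Kenji and Takeshi. Their combined 1/2 is pooled and carried to generation 2.
At generation 2 (Reiko, Satoshi, Kaede, Hana, Daichi) there are 5 shares of (1/2)/5 = 1/10 each.
Living: Reiko, Satoshi, Kaede, Hana, and Daichi — each takes 1/10.

Daichi 1/10; Fumio 1/4; Hana 1/10; Junko 1/4; Kaede 1/10; Reiko 1/10; Satoshi 1/10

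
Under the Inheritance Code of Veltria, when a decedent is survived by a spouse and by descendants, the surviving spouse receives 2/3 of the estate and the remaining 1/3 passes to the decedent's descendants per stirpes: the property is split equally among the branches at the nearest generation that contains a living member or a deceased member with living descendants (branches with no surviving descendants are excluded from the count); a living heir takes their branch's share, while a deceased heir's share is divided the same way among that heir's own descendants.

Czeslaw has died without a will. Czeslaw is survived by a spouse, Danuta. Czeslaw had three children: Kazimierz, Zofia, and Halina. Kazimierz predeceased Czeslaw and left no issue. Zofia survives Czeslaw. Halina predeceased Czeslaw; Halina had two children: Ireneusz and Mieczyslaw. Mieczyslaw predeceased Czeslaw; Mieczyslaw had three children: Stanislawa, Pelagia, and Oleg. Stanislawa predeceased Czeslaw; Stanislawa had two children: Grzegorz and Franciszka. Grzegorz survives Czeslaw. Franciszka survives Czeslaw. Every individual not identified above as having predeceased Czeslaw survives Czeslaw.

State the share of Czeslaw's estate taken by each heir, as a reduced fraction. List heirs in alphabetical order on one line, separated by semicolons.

Danuta, as surviving spouse, takes 2/3.
The remaining 1/3 passes to Czeslaw's descendants per stirpes.
Kazimierz left no surviving issue, so that branch lapses and is disregarded.
The 1/3 is divided into 2 equal shares of 1/6 among Zofia, Halina.
Zofia is living and takes 1/6.
Halina predeceased; the 1/6 allotted to Halina's branch passes to Halina's issue by representation.
The 1/6 is divided into 2 equal shares of 1/12 among Ireneusz, Mieczyslaw.
Ireneusz is living and takes 1/12.
Mieczyslaw predeceased; the 1/12 allotted to Mieczyslaw's branch passes to Mieczyslaw's issue by representation.
The 1/12 is divided into 3 equal shares of 1/36 among Stanislawa, Pelagia, Oleg.
Stanislawa predeceased; the 1/36 allotted to Stanislawa's branch passes to Stanislawa's issue by representation.
The 1/36 is divided into 2 equal shares of 1/72 among Grzegorz, Franciszka.
Grzegorz is living and takes 1/72.
Franciszka is living and takes 1/72.
Pelagia is living and takes 1/36.
Oleg is living and takes 1/36.

Danuta 2/3; Franciszka 1/72; Grzegorz 1/72; Ireneusz 1/12; Oleg 1/36; Pelagia 1/36; Zofia 1/6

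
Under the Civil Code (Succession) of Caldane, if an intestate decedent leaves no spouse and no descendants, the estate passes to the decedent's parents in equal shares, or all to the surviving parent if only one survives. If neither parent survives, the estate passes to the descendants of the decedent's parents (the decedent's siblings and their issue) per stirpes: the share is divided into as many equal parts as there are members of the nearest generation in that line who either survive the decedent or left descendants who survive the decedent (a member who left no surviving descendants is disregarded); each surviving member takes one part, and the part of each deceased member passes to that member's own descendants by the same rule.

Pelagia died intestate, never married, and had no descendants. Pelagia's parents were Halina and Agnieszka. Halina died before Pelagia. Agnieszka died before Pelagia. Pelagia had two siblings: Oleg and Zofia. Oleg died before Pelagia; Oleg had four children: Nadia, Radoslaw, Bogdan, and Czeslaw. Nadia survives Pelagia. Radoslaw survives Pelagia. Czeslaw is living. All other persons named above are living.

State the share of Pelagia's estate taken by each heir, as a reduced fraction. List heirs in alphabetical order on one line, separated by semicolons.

Neither parent survives and there are no descendants, so the estate passes to Pelagia's siblings and their issue per stirpes.
The estate is divided into 2 equal shares of 1/2 among Oleg, Zofia.
Oleg predeceased; the 1/2 allotted to Oleg's branch passes to Oleg's issue by representation.
The 1/2 is divided into 4 equal shares of 1/8 among Nadia, Radoslaw, Bogdan, Czeslaw.
Nadia is living and takes 1/8.
Radoslaw is living and takes 1/8.
Bogdan is living and takes 1/8.
Czeslaw is living and takes 1/8.
Zofia is living and takes 1/2.

Bogdan 1/8; Czeslaw 1/8; Nadia 1/8; Radoslaw 1/8; Zofia 1/2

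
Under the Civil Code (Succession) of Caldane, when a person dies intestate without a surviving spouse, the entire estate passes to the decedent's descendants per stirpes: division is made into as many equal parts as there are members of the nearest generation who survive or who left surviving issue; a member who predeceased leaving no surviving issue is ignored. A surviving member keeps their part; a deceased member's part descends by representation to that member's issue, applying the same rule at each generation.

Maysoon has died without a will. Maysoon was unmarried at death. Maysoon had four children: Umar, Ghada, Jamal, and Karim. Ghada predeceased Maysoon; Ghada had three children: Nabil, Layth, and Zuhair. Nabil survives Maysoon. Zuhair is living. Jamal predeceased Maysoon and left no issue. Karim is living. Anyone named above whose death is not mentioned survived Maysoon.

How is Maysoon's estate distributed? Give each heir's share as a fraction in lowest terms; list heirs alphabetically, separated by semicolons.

Karim 1/3; Layth 1/9; Nabil 1/9; Umar 1/3; Zuhair 1/9

There is no surviving spouse, so the entire estate passes to Maysoon's descendants per stirpes.
Jamal left no surviving issue, so that branch lapses and is disregarded.
The estate is divided into 3 equal shares of 1/3 among Umar, Ghada, Karim.
Umar is living and takes 1/3.
Ghada predeceased; the 1/3 allotted to Ghada's branch passes to Ghada's issue by representation.
The 1/3 is divided into 3 equal shares of 1/9 among Nabil, Layth, Zuhair.
Nabil is living and takes 1/9.
Layth is living and takes 1/9.
Zuhair is living and takes 1/9.
Karim is living and takes 1/3.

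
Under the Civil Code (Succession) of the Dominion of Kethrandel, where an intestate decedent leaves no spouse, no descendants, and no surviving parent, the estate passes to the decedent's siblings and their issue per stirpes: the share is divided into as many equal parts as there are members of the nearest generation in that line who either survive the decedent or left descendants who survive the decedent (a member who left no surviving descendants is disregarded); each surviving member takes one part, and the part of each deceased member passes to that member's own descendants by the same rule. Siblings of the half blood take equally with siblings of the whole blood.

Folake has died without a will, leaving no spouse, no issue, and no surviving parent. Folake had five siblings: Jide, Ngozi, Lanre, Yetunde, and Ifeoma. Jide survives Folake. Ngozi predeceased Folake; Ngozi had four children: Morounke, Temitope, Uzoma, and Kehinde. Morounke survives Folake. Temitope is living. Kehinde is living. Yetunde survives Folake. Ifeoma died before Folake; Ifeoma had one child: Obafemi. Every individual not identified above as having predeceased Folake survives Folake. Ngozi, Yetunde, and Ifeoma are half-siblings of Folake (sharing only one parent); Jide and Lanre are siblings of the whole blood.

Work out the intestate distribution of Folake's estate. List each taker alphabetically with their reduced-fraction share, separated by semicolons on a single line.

No spouse, descendants, or parent survives, so the estate passes to Folake's siblings per stirpes.
Half-blood and whole-blood siblings take equally under the stated rule.
The estate is divided into 5 equal shares of 1/5 among Jide, Ngozi, Lanre, Yetunde, Ifeoma.
Jide is living and takes 1/5.
Ngozi predeceased; the 1/5 allotted to Ngozi's branch passes to Ngozi's issue by representation.
The 1/5 is divided into 4 equal shares of 1/20 among Morounke, Temitope, Uzoma, Kehinde.
Morounke is living and takes 1/20.
Temitope is living and takes 1/20.
Uzoma is living and takes 1/20.
Kehinde is living and takes 1/20.
Lanre is living and takes 1/5.
Yetunde is living and takes 1/5.
Ifeoma predeceased; the 1/5 allotted to Ifeoma's branch passes to Ifeoma's issue by representation.
Obafemi is the sole taker at this level and receives the full 1/5.

Jide 1/5; Kehinde 1/20; Lanre 1/5; Morounke 1/20; Obafemi 1/5; Temitope 1/20; Uzoma 1/20; Yetunde 1/5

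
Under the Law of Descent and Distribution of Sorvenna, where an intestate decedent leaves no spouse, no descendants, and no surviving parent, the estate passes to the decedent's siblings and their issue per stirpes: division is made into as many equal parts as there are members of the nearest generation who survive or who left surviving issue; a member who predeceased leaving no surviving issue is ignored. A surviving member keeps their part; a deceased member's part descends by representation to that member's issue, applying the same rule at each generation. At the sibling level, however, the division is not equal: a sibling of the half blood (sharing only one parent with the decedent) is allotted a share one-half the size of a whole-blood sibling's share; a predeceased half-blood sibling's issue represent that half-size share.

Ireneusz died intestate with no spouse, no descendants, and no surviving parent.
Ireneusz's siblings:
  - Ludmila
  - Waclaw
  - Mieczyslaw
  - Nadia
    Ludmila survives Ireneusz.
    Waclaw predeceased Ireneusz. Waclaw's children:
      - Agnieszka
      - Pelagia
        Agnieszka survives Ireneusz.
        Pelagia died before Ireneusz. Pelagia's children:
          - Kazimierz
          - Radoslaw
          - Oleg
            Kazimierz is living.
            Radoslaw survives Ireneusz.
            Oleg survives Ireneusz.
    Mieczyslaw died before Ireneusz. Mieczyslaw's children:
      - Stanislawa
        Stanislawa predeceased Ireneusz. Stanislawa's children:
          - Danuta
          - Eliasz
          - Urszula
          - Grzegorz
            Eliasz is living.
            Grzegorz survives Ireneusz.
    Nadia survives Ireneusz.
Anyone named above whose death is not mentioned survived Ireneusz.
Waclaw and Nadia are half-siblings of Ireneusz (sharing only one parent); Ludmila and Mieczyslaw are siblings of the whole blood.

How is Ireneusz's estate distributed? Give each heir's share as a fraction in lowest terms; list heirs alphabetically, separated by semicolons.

No spouse, descendants, or parent survives, so the estate passes to Ireneusz's siblings per stirpes.
Half-blood siblings count for one-half the weight of whole-blood siblings at the initial division.
Dividing 1 in proportion to weights (total weight 3): Ludmila (weight 1) → 1/3; Waclaw (weight 1/2) → 1/6; Mieczyslaw (weight 1) → 1/3; Nadia (weight 1/2) → 1/6.
Ludmila is living and takes 1/3.
Waclaw predeceased; the 1/6 allotted to Waclaw's branch passes to Waclaw's issue by representation.
The 1/6 is divided into 2 equal shares of 1/12 among Agnieszka, Pelagia.
Agnieszka is living and takes 1/12.
Pelagia predeceased; the 1/12 allotted to Pelagia's branch passes to Pelagia's issue by representation.
The 1/12 is divided into 3 equal shares of 1/36 among Kazimierz, Radoslaw, Oleg.
Kazimierz is living and takes 1/36.
Radoslaw is living and takes 1/36.
Oleg is living and takes 1/36.
Mieczyslaw predeceased; the 1/3 allotted to Mieczyslaw's branch passes to Mieczyslaw's issue by representation.
Stanislawa's line is the sole branch at this level, so the full 1/3 passes to Stanislawa's issue by representation.
The 1/3 is divided into 4 equal shares of 1/12 among Danuta, Eliasz, Urszula, Grzegorz.
Danuta is living and takes 1/12.
Eliasz is living and takes 1/12.
Urszula is living and takes 1/12.
Grzegorz is living and takes 1/12.
Nadia is living and takes 1/6.

Agnieszka 1/12; Danuta 1/12; Eliasz 1/12; Grzegorz 1/12; Kazimierz 1/36; Ludmila 1/3; Nadia 1/6; Oleg 1/36; Radoslaw 1/36; Urszula 1/12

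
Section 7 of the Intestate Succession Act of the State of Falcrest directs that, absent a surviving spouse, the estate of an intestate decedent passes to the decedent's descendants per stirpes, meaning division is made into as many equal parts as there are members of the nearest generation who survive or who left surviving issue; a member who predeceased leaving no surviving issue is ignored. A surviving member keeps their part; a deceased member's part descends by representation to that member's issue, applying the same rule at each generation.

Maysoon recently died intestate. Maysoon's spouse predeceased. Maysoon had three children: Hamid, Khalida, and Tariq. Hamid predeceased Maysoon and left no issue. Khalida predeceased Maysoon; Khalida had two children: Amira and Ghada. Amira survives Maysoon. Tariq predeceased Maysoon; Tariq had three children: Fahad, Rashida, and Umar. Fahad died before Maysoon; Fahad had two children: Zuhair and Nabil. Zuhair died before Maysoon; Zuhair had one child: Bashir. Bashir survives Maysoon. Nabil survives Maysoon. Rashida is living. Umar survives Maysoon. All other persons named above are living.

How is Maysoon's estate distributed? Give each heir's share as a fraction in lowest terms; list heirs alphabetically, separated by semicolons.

There is no surviving spouse, so the entire estate passes to Maysoon's descendants per stirpes.
Hamid left no surviving issue, so that branch lapses and is disregarded.
The estate is divided into 2 equal shares of 1/2 among Khalida, Tariq.
Khalida predeceased; the 1/2 allotted to Khalida's branch passes to Khalida's issue by representation.
The 1/2 is divided into 2 equal shares of 1/4 among Amira, Ghada.
Amira is living and takes 1/4.
Ghada is living and takes 1/4.
Tariq predeceased; the 1/2 allotted to Tariq's branch passes to Tariq's issue by representation.
The 1/2 is divided into 3 equal shares of 1/6 among Fahad, Rashida, Umar.
Fahad predeceased; the 1/6 allotted to Fahad's branch passes to Fahad's issue by representation.
The 1/6 is divided into 2 equal shares of 1/12 among Zuhair, Nabil.
Zuhair predeceased; the 1/12 allotted to Zuhair's branch passes to Zuhair's issue by representation.
Bashir is the sole taker at this level and receives the full 1/12.
Nabil is living and takes 1/12.
Rashida is living and takes 1/6.
Umar is living and takes 1/6.

Amira 1/4; Bashir 1/12; Ghada 1/4; Nabil 1/12; Rashida 1/6; Umar 1/6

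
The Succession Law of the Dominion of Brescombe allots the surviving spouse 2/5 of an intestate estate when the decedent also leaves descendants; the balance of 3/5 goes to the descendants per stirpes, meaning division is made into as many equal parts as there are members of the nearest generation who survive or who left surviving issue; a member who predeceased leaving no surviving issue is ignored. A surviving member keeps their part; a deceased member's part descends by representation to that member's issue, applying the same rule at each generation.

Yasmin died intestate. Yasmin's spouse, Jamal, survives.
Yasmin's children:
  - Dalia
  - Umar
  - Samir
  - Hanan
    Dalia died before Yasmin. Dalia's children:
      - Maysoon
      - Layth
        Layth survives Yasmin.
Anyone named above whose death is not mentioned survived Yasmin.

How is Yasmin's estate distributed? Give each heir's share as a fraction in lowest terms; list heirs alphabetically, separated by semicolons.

Jamal, as surviving spouse, takes 2/5.
The remaining 3/5 passes to Yasmin's descendants per stirpes.
The 3/5 is divided into 4 equal shares of 3/20 among Dalia, Umar, Samir, Hanan.
Dalia predeceased; the 3/20 allotted to Dalia's branch passes to Dalia's issue by representation.
The 3/20 is divided into 2 equal shares of 3/40 among Maysoon, Layth.
Maysoon is living and takes 3/40.
Layth is living and takes 3/40.
Umar is living and takes 3/20.
Samir is living and takes 3/20.
Hanan is living and takes 3/20.

Hanan 3/20; Jamal 2/5; Layth 3/40; Maysoon 3/40; Samir 3/20; Umar 3/20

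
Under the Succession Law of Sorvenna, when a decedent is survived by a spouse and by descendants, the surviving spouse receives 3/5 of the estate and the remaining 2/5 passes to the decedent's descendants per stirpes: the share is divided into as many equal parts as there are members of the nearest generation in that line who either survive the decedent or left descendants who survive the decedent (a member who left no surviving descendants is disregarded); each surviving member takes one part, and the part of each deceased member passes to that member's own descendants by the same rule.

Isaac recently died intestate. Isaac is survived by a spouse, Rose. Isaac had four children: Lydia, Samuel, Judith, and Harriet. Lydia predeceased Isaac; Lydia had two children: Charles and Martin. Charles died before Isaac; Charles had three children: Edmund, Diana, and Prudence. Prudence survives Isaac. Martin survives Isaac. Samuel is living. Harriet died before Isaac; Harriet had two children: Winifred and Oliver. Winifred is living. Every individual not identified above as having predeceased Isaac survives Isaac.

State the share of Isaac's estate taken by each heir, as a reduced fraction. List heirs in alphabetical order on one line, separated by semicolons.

Rose, as surviving spouse, takes 3/5.
The remaining 2/5 passes to Isaac's descendants per stirpes.
The 2/5 is divided into 4 equal shares of 1/10 among Lydia, Samuel, Judith, Harriet.
Lydia predeceased; the 1/10 allotted to Lydia's branch passes to Lydia's issue by representation.
The 1/10 is divided into 2 equal shares of 1/20 among Charles, Martin.
Charles predeceased; the 1/20 allotted to Charles's branch passes to Charles's issue by representation.
The 1/20 is divided into 3 equal shares of 1/60 among Edmund, Diana, Prudence.
Edmund is living and takes 1/60.
Diana is living and takes 1/60.
Prudence is living and takes 1/60.
Martin is living and takes 1/20.
Samuel is living and takes 1/10.
Judith is living and takes 1/10.
Harriet predeceased; the 1/10 allotted to Harriet's branch passes to Harriet's issue by representation.
The 1/10 is divided into 2 equal shares of 1/20 among Winifred, Oliver.
Winifred is living and takes 1/20.
Oliver is living and takes 1/20.

Diana 1/60; Edmund 1/60; Judith 1/10; Martin 1/20; Oliver 1/20; Prudence 1/60; Rose 3/5; Samuel 1/10; Winifred 1/20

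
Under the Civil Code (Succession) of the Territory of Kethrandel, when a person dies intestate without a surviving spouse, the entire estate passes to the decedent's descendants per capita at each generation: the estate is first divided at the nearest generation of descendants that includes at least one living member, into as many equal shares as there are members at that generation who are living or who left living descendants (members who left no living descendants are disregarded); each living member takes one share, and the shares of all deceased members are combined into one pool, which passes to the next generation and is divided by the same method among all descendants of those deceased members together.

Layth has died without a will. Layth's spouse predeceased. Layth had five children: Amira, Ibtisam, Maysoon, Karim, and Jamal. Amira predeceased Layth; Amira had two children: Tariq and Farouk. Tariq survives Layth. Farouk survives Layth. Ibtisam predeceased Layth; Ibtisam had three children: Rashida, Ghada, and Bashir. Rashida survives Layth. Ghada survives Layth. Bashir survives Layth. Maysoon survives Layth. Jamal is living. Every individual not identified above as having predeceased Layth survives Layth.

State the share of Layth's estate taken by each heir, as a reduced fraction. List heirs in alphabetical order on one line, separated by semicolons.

Bashir 2/25; Farouk 2/25; Ghada 2/25; Jamal 1/5; Karim 1/5; Maysoon 1/5; Rashida 2/25; Tariq 2/25

There is no surviving spouse, so the entire estate passes to Layth's descendants per capita at each generation.
At generation 1 (Amira, Ibtisam, Maysoon, Karim, Jamal) there are 5 shares of (1)/5 = 1/5 each.
Living: Maysoon, Karim, and Jamal — each takes 1/5.
Deceased: Amira and Ibtisam. Their combined 2/5 is pooled and carried to generation 2.
At generation 2 (Tariq, Farouk, Rashida, Ghada, Bashir) there are 5 shares of (2/5)/5 = 2/25 each.
Living: Tariq, Farouk, Rashida, Ghada, and Bashir — each takes 2/25.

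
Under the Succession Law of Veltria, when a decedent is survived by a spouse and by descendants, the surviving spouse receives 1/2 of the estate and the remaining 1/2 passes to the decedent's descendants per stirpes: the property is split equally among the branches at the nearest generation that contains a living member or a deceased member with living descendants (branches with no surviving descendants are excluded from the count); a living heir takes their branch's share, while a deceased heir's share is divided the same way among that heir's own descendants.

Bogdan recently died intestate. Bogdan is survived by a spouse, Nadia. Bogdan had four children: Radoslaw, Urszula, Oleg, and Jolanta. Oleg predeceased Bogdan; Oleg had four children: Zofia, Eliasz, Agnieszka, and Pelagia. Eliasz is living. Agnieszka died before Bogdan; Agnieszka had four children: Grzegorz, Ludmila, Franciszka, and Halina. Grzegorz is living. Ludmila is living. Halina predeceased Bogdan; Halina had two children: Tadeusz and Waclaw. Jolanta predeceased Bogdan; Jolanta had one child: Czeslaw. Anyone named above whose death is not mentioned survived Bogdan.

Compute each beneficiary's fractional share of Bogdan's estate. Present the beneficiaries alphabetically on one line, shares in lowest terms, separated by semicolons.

Czeslaw 1/8; Eliasz 1/32; Franciszka 1/128; Grzegorz 1/128; Ludmila 1/128; Nadia 1/2; Pelagia 1/32; Radoslaw 1/8; Tadeusz 1/256; Urszula 1/8; Waclaw 1/256; Zofia 1/32

Nadia, as surviving spouse, takes 1/2.
The remaining 1/2 passes to Bogdan's descendants per stirpes.
The 1/2 is divided into 4 equal shares of 1/8 among Radoslaw, Urszula, Oleg, Jolanta.
Radoslaw is living and takes 1/8.
Urszula is living and takes 1/8.
Oleg predeceased; the 1/8 allotted to Oleg's branch passes to Oleg's issue by representation.
The 1/8 is divided into 4 equal shares of 1/32 among Zofia, Eliasz, Agnieszka, Pelagia.
Zofia is living and takes 1/32.
Eliasz is living and takes 1/32.
Agnieszka predeceased; the 1/32 allotted to Agnieszka's branch passes to Agnieszka's issue by representation.
The 1/32 is divided into 4 equal shares of 1/128 among Grzegorz, Ludmila, Franciszka, Halina.
Grzegorz is living and takes 1/128.
Ludmila is living and takes 1/128.
Franciszka is living and takes 1/128.
Halina predeceased; the 1/128 allotted to Halina's branch passes to Halina's issue by representation.
The 1/128 is divided into 2 equal shares of 1/256 among Tadeusz, Waclaw.
Tadeusz is living and takes 1/256.
Waclaw is living and takes 1/256.
Pelagia is living and takes 1/32.
Jolanta predeceased; the 1/8 allotted to Jolanta's branch passes to Jolanta's issue by representation.
Czeslaw is the sole taker at this level and receives the full 1/8.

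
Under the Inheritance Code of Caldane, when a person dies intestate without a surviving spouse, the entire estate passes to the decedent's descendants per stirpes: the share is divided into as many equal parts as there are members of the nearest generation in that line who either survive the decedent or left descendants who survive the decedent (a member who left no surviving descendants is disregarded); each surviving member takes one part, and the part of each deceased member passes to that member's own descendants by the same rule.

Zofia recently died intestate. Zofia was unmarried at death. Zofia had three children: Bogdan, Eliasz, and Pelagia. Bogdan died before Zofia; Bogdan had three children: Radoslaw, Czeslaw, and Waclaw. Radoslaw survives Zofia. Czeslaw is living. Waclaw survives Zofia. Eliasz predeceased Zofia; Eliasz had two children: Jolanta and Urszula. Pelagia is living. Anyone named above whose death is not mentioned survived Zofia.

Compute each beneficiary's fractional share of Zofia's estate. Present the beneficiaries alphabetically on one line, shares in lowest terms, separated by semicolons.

Czeslaw 1/9; Jolanta 1/6; Pelagia 1/3; Radoslaw 1/9; Urszula 1/6; Waclaw 1/9

There is no surviving spouse, so the entire estate passes to Zofia's descendants per stirpes.
The estate is divided into 3 equal shares of 1/3 among Bogdan, Eliasz, Pelagia.
Bogdan predeceased; the 1/3 allotted to Bogdan's branch passes to Bogdan's issue by representation.
The 1/3 is divided into 3 equal shares of 1/9 among Radoslaw, Czeslaw, Waclaw.
Radoslaw is living and takes 1/9.
Czeslaw is living and takes 1/9.
Waclaw is living and takes 1/9.
Eliasz predeceased; the 1/3 allotted to Eliasz's branch passes to Eliasz's issue by representation.
The 1/3 is divided into 2 equal shares of 1/6 among Jolanta, Urszula.
Jolanta is living and takes 1/6.
Urszula is living and takes 1/6.
Pelagia is living and takes 1/3.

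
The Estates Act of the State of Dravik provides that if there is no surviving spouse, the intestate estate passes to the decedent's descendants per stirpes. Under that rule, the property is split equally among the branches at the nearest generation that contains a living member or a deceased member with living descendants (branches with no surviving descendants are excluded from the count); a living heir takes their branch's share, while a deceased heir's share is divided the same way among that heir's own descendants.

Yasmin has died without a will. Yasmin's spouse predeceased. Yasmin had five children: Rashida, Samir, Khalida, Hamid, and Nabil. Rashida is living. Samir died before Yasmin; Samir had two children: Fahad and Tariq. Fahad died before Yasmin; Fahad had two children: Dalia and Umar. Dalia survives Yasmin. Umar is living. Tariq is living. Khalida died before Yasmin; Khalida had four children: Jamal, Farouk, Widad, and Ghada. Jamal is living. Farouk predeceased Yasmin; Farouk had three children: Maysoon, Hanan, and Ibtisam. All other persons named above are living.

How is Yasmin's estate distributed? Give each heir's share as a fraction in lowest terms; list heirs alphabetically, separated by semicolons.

There is no surviving spouse, so the entire estate passes to Yasmin's descendants per stirpes.
The estate is divided into 5 equal shares of 1/5 among Rashida, Samir, Khalida, Hamid, Nabil.
Rashida is living and takes 1/5.
Samir predeceased; the 1/5 allotted to Samir's branch passes to Samir's issue by representation.
The 1/5 is divided into 2 equal shares of 1/10 among Fahad, Tariq.
Fahad predeceased; the 1/10 allotted to Fahad's branch passes to Fahad's issue by representation.
The 1/10 is divided into 2 equal shares of 1/20 among Dalia, Umar.
Dalia is living and takes 1/20.
Umar is living and takes 1/20.
Tariq is living and takes 1/10.
Khalida predeceased; the 1/5 allotted to Khalida's branch passes to Khalida's issue by representation.
The 1/5 is divided into 4 equal shares of 1/20 among Jamal, Farouk, Widad, Ghada.
Jamal is living and takes 1/20.
Farouk predeceased; the 1/20 allotted to Farouk's branch passes to Farouk's issue by representation.
The 1/20 is divided into 3 equal shares of 1/60 among Maysoon, Hanan, Ibtisam.
Maysoon is living and takes 1/60.
Hanan is living and takes 1/60.
Ibtisam is living and takes 1/60.
Widad is living and takes 1/20.
Ghada is living and takes 1/20.
Hamid is living and takes 1/5.
Nabil is living and takes 1/5.

Dalia 1/20; Ghada 1/20; Hamid 1/5; Hanan 1/60; Ibtisam 1/60; Jamal 1/20; Maysoon 1/60; Nabil 1/5; Rashida 1/5; Tariq 1/10; Umar 1/20; Widad 1/20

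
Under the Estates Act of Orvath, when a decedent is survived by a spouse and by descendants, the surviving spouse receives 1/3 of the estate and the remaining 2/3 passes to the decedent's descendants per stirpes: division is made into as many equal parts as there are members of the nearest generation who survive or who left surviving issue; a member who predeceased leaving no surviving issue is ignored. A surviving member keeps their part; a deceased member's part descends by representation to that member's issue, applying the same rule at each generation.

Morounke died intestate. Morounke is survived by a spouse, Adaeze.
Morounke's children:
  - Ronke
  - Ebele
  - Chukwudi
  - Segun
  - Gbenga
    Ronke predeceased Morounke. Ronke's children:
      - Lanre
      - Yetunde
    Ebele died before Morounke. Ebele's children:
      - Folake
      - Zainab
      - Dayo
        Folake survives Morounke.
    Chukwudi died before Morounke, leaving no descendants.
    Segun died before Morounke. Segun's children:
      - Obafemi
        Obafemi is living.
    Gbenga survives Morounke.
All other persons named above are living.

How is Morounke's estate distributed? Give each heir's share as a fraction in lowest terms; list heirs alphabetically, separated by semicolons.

Adaeze 1/3; Dayo 1/18; Folake 1/18; Gbenga 1/6; Lanre 1/12; Obafemi 1/6; Yetunde 1/12; Zainab 1/18

Adaeze, as surviving spouse, takes 1/3.
The remaining 2/3 passes to Morounke's descendants per stirpes.
Chukwudi left no surviving issue, so that branch lapses and is disregarded.
The 2/3 is divided into 4 equal shares of 1/6 among Ronke, Ebele, Segun, Gbenga.
Ronke predeceased; the 1/6 allotted to Ronke's branch passes to Ronke's issue by representation.
The 1/6 is divided into 2 equal shares of 1/12 among Lanre, Yetunde.
Lanre is living and takes 1/12.
Yetunde is living and takes 1/12.
Ebele predeceased; the 1/6 allotted to Ebele's branch passes to Ebele's issue by representation.
The 1/6 is divided into 3 equal shares of 1/18 among Folake, Zainab, Dayo.
Folake is living and takes 1/18.
Zainab is living and takes 1/18.
Dayo is living and takes 1/18.
Segun predeceased; the 1/6 allotted to Segun's branch passes to Segun's issue by representation.
Obafemi is the sole taker at this level and receives the full 1/6.
Gbenga is living and takes 1/6.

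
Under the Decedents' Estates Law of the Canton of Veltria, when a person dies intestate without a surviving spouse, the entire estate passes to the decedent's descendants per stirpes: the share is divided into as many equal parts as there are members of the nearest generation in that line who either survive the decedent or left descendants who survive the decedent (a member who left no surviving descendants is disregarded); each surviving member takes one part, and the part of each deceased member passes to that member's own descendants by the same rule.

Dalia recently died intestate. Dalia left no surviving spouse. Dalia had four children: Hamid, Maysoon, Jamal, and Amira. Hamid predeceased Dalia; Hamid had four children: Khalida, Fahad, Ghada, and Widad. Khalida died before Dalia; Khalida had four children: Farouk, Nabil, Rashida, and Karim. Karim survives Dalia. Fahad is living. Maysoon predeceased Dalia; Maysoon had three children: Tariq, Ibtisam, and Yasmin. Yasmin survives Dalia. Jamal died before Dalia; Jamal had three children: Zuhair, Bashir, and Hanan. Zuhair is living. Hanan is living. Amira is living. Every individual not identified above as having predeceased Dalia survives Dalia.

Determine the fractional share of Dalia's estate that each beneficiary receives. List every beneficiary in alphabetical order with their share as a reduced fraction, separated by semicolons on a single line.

Amira 1/4; Bashir 1/12; Fahad 1/16; Farouk 1/64; Ghada 1/16; Hanan 1/12; Ibtisam 1/12; Karim 1/64; Nabil 1/64; Rashida 1/64; Tariq 1/12; Widad 1/16; Yasmin 1/12; Zuhair 1/12

There is no surviving spouse, so the entire estate passes to Dalia's descendants per stirpes.
The estate is divided into 4 equal shares of 1/4 among Hamid, Maysoon, Jamal, Amira.
Hamid predeceased; the 1/4 allotted to Hamid's branch passes to Hamid's issue by representation.
The 1/4 is divided into 4 equal shares of 1/16 among Khalida, Fahad, Ghada, Widad.
Khalida predeceased; the 1/16 allotted to Khalida's branch passes to Khalida's issue by representation.
The 1/16 is divided into 4 equal shares of 1/64 among Farouk, Nabil, Rashida, Karim.
Farouk is living and takes 1/64.
Nabil is living and takes 1/64.
Rashida is living and takes 1/64.
Karim is living and takes 1/64.
Fahad is living and takes 1/16.
Ghada is living and takes 1/16.
Widad is living and takes 1/16.
Maysoon predeceased; the 1/4 allotted to Maysoon's branch passes to Maysoon's issue by representation.
The 1/4 is divided into 3 equal shares of 1/12 among Tariq, Ibtisam, Yasmin.
Tariq is living and takes 1/12.
Ibtisam is living and takes 1/12.
Yasmin is living and takes 1/12.
Jamal predeceased; the 1/4 allotted to Jamal's branch passes to Jamal's issue by representation.
The 1/4 is divided into 3 equal shares of 1/12 among Zuhair, Bashir, Hanan.
Zuhair is living and takes 1/12.
Bashir is living and takes 1/12.
Hanan is living and takes 1/12.
Amira is living and takes 1/4.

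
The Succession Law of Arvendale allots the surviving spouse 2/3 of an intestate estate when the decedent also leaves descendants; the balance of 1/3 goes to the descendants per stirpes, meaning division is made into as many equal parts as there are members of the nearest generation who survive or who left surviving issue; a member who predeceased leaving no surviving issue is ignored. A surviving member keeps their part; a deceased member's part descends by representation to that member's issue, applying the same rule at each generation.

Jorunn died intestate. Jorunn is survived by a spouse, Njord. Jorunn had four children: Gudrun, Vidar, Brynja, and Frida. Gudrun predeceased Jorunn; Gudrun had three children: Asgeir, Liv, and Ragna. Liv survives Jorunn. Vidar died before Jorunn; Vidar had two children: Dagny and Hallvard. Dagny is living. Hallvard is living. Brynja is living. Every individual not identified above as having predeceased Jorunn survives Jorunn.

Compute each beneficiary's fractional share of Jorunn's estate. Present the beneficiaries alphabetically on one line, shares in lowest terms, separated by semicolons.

Njord, as surviving spouse, takes 2/3.
The remaining 1/3 passes to Jorunn's descendants per stirpes.
The 1/3 is divided into 4 equal shares of 1/12 among Gudrun, Vidar, Brynja, Frida.
Gudrun predeceased; the 1/12 allotted to Gudrun's branch passes to Gudrun's issue by representation.
The 1/12 is divided into 3 equal shares of 1/36 among Asgeir, Liv, Ragna.
Asgeir is living and takes 1/36.
Liv is living and takes 1/36.
Ragna is living and takes 1/36.
Vidar predeceased; the 1/12 allotted to Vidar's branch passes to Vidar's issue by representation.
The 1/12 is divided into 2 equal shares of 1/24 among Dagny, Hallvard.
Dagny is living and takes 1/24.
Hallvard is living and takes 1/24.
Brynja is living and takes 1/12.
Frida is living and takes 1/12.

Asgeir 1/36; Brynja 1/12; Dagny 1/24; Frida 1/12; Hallvard 1/24; Liv 1/36; Njord 2/3; Ragna 1/36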